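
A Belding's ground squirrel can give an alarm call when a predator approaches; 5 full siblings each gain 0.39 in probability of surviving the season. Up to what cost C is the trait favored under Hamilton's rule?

0.975

r to a full sibling = 0.5 (full sibs share both parents — two paths of length 2: r = 2·(1/2)^2 = 1/2).
Hamilton's rule: n·r·B > C, so the trait is favored while C < n·r·B = 5·0.5·0.39 = 0.975.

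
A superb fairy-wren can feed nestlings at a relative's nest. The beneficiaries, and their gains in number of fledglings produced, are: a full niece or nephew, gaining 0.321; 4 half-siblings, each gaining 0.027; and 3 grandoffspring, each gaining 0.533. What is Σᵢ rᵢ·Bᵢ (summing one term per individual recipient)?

r to a full niece or nephew = 0.25 (full aunt/uncle↔niece/nephew: two paths of length 3 through the shared grandparent pair: r = 2·(1/2)^3 = 1/4).
r to a half-sibling = 0.25 (half-sibs share one parent — one path of length 2: r = (1/2)^2 = 1/4).
r to a grandoffspring = 0.25 (two parent–offspring links: r = (1/2)^2 = 1/4).
Summing one r·B term per recipient: 1·0.25·0.321 + 4·0.25·0.027 + 3·0.25·0.533 = 0.507.

0.507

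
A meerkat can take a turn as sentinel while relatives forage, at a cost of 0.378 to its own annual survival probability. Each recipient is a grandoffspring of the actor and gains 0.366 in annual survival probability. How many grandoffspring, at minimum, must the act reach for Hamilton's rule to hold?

5

r to a grandoffspring = 1/4 (two parent–offspring links: r = (1/2)^2 = 1/4).
Hamilton's rule: n·r·B > C  ⇒  n > C/(r·B) = 0.378/(0.25·0.366) = 4.131.
The smallest integer exceeding 4.131 is 5.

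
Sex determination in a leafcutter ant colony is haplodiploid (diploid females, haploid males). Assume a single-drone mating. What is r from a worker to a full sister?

Haplodiploid full sisters inherit their father's entire haploid genome identically (contributing 1/2) and on average half of their mother's contribution (1/2 · 1/2 = 1/4); r = 1/2 + 1/4 = 3/4.

0.75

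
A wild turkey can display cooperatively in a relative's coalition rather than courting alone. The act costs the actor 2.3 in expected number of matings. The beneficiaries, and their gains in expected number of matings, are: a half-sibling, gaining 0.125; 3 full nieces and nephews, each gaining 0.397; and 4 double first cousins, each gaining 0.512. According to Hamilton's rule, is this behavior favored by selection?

No

Hamilton's rule: the trait is favored when the sum of r·B over every recipient exceeds the actor's cost C.
r to a half-sibling = 0.25 (half-sibs share one parent — one path of length 2: r = (1/2)^2 = 1/4).
r to a full niece or nephew = 1/4 (full aunt/uncle↔niece/nephew: two paths of length 3 through the shared grandparent pair: r = 2·(1/2)^3 = 1/4).
r to a double first cousin = 1/4 (double first cousins share both grandparent pairs — four paths of length 4: r = 4·(1/2)^4 = 1/4).
Summing one r·B term per recipient: 1·0.25·0.125 + 3·0.25·0.397 + 4·0.25·0.512 = 0.841.
0.841 < 2.3: the indirect benefit is less than the cost.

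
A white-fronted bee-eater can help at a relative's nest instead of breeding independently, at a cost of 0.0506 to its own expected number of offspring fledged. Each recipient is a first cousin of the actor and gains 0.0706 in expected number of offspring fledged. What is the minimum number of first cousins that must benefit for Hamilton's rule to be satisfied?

6

r to a first cousin = 0.125 (first cousins share one grandparent pair — two paths of length 4: r = 2·(1/2)^4 = 1/8).
Hamilton's rule: n·r·B > C  ⇒  n > C/(r·B) = 0.0506/(0.125·0.0706) = 5.734.
The smallest integer exceeding 5.734 is 6.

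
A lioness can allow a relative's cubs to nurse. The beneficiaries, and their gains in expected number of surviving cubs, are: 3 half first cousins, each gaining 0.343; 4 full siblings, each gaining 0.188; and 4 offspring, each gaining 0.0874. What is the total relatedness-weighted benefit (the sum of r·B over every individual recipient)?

0.6151125

r to a half first cousin = 0.0625 (half first cousins share one grandparent — one path of length 4: r = (1/2)^4 = 1/16).
r to a full sibling = 0.5 (full sibs share both parents — two paths of length 2: r = 2·(1/2)^2 = 1/2).
r to an offspring = 1/2 (one parent–offspring link: r = (1/2)^1 = 1/2).
Summing one r·B term per recipient: 3·0.0625·0.343 + 4·0.5·0.188 + 4·0.5·0.0874 = 0.6151125.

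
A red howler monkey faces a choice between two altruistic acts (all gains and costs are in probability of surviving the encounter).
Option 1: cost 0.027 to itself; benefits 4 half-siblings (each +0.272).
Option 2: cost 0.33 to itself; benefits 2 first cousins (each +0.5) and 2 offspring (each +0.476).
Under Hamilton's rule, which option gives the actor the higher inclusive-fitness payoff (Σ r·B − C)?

Option 1: r to a half-sibling = 0.25.
Option 1: Σ r·B − C = (4·0.25·0.272) − 0.027 = 0.245.
Option 2: r to a first cousin = 0.125.
Option 2: r to an offspring = 0.5.
Option 2: Σ r·B − C = (2·0.125·0.5 + 2·0.5·0.476) − 0.33 = 0.271.
Option 2 has the higher net inclusive-fitness payoff.

Option 2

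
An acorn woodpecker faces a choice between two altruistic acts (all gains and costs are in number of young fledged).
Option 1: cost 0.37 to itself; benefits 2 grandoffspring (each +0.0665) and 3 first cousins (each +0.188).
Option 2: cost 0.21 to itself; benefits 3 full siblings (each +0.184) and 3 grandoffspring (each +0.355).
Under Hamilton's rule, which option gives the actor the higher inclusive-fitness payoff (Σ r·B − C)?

Option 1: r to a grandoffspring = 0.25.
Option 1: r to a first cousin = 0.125.
Option 1: Σ r·B − C = (2·0.25·0.0665 + 3·0.125·0.188) − 0.37 = -0.26625.
Option 2: r to a full sibling = 0.5.
Option 2: r to a grandoffspring = 0.25.
Option 2: Σ r·B − C = (3·0.5·0.184 + 3·0.25·0.355) − 0.21 = 0.33225.
Option 2 has the higher net inclusive-fitness payoff.

Option 2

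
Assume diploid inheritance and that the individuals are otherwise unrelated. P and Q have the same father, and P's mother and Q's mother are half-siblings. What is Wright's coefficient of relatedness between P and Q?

0.3125

With two independent routes of shared ancestry, r is the sum of the two contributions.
P and Q are related in two ways: half-sibs through their shared father (r = 1/4) and half first cousins through their mothers (r = 1/16).
r = 1/4 + 1/16 = 5/16 = 0.3125.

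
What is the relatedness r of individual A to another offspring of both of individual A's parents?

Each parent–offspring link contributes a factor of 1/2, and independent paths through distinct common ancestors add.
Full sibs share both parents — two paths of length 2: r = 2·(1/2)^2 = 1/2.

0.5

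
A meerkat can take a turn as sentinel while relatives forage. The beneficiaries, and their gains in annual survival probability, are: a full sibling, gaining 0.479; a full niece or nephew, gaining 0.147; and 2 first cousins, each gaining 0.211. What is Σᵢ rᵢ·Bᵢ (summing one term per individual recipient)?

0.329

r to a full sibling = 0.5 (full sibs share both parents — two paths of length 2: r = 2·(1/2)^2 = 1/2).
r to a full niece or nephew = 1/4 (full aunt/uncle↔niece/nephew: two paths of length 3 through the shared grandparent pair: r = 2·(1/2)^3 = 1/4).
r to a first cousin = 1/8 (first cousins share one grandparent pair — two paths of length 4: r = 2·(1/2)^4 = 1/8).
Summing one r·B term per recipient: 1·0.5·0.479 + 1·0.25·0.147 + 2·0.125·0.211 = 0.329.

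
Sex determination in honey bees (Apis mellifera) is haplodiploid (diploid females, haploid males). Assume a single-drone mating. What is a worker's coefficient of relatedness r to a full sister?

Haplodiploid full sisters inherit their father's entire haploid genome identically (contributing 1/2) and on average half of their mother's contribution (1/2 · 1/2 = 1/4); r = 1/2 + 1/4 = 3/4.

0.75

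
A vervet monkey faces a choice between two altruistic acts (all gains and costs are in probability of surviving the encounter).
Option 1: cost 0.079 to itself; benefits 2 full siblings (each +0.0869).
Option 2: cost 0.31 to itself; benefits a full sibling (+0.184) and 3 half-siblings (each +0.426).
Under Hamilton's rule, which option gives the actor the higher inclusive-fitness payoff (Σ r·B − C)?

Option 1: r to a full sibling = 0.5.
Option 1: Σ r·B − C = (2·0.5·0.0869) − 0.079 = 0.0079.
Option 2: r to a full sibling = 0.5.
Option 2: r to a half-sibling = 0.25.
Option 2: Σ r·B − C = (1·0.5·0.184 + 3·0.25·0.426) − 0.31 = 0.1015.
Option 2 has the higher net inclusive-fitness payoff.

Option 2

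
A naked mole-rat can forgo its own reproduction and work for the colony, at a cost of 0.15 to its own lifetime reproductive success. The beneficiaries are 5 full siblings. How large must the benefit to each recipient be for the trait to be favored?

0.06

r to a full sibling = 1/2 (full sibs share both parents — two paths of length 2: r = 2·(1/2)^2 = 1/2).
Hamilton's rule with n recipients of equal r: n·r·B > C, so B > C/(n·r) = 0.15/(5·0.5) = 0.06.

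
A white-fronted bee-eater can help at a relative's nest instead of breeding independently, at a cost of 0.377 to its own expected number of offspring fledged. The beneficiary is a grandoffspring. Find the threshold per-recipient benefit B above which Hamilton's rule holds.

r to a grandoffspring = 0.25 (two parent–offspring links: r = (1/2)^2 = 1/4).
Hamilton's rule with n recipients of equal r: n·r·B > C, so B > C/(n·r) = 0.377/(1·0.25) = 1.508.

1.508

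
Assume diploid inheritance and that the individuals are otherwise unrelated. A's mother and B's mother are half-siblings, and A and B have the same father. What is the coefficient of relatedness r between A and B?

With two independent routes of shared ancestry, r is the sum of the two contributions.
A and B are related in two ways: half first cousins through their mothers (r = 1/16) and half-sibs through their shared father (r = 1/4).
r = 1/16 + 1/4 = 5/16 = 0.3125.

0.3125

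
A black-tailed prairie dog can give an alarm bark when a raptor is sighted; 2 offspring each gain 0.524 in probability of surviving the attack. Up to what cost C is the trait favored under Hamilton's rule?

0.524

r to an offspring = 0.5 (one parent–offspring link: r = (1/2)^1 = 1/2).
Hamilton's rule: n·r·B > C, so the trait is favored while C < n·r·B = 2·0.5·0.524 = 0.524.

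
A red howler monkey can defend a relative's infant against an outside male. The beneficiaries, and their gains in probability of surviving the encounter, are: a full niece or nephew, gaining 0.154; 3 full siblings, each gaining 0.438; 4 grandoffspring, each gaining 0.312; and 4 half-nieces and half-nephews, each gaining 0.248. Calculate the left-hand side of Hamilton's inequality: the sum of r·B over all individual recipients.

r to a full niece or nephew = 1/4 (full aunt/uncle↔niece/nephew: two paths of length 3 through the shared grandparent pair: r = 2·(1/2)^3 = 1/4).
r to a full sibling = 0.5 (full sibs share both parents — two paths of length 2: r = 2·(1/2)^2 = 1/2).
r to a grandoffspring = 1/4 (two parent–offspring links: r = (1/2)^2 = 1/4).
r to a half-niece or half-nephew = 0.125 (half-aunt/uncle↔niece/nephew: one path of length 3: r = (1/2)^3 = 1/8).
Summing one r·B term per recipient: 1·0.25·0.154 + 3·0.5·0.438 + 4·0.25·0.312 + 4·0.125·0.248 = 1.1315.

1.1315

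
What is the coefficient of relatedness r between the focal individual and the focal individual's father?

0.5

Each parent–offspring link contributes a factor of 1/2, and independent paths through distinct common ancestors add.
One parent–offspring link: r = (1/2)^1 = 1/2.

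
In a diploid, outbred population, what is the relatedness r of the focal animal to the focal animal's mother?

0.5

Each parent–offspring link contributes a factor of 1/2, and independent paths through distinct common ancestors add.
One parent–offspring link: r = (1/2)^1 = 1/2.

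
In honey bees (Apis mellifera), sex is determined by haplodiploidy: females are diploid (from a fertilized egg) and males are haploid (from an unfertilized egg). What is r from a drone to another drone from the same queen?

0.5

Haploid brothers each carry a random half of the queen's diploid genome, so on average they share half: r = 1/2.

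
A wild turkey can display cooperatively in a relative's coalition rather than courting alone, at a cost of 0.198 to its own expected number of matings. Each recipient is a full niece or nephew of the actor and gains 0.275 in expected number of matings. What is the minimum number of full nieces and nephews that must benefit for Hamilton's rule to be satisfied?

r to a full niece or nephew = 1/4 (full aunt/uncle↔niece/nephew: two paths of length 3 through the shared grandparent pair: r = 2·(1/2)^3 = 1/4).
Hamilton's rule: n·r·B > C  ⇒  n > C/(r·B) = 0.198/(0.25·0.275) = 2.88.
The smallest integer exceeding 2.88 is 3.

3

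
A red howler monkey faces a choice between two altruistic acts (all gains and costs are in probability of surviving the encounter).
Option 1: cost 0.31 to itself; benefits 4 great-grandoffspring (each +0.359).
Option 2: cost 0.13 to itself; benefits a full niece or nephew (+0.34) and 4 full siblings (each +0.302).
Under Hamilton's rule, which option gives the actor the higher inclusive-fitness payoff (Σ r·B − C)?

Option 1: r to a great-grandoffspring = 0.125.
Option 1: Σ r·B − C = (4·0.125·0.359) − 0.31 = -0.1305.
Option 2: r to a full niece or nephew = 0.25.
Option 2: r to a full sibling = 0.5.
Option 2: Σ r·B − C = (1·0.25·0.34 + 4·0.5·0.302) − 0.13 = 0.559.
Option 2 has the higher net inclusive-fitness payoff.

Option 2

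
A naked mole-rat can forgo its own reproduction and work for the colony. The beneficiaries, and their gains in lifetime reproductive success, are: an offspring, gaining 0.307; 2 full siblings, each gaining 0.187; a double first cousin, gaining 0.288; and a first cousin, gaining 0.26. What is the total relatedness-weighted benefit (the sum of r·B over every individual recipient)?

r to an offspring = 0.5 (one parent–offspring link: r = (1/2)^1 = 1/2).
r to a full sibling = 0.5 (full sibs share both parents — two paths of length 2: r = 2·(1/2)^2 = 1/2).
r to a double first cousin = 1/4 (double first cousins share both grandparent pairs — four paths of length 4: r = 4·(1/2)^4 = 1/4).
r to a first cousin = 1/8 (first cousins share one grandparent pair — two paths of length 4: r = 2·(1/2)^4 = 1/8).
Summing one r·B term per recipient: 1·0.5·0.307 + 2·0.5·0.187 + 1·0.25·0.288 + 1·0.125·0.26 = 0.445.

0.445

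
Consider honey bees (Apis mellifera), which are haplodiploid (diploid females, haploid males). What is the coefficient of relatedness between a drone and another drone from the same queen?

0.5

Haploid brothers each carry a random half of the queen's diploid genome, so on average they share half: r = 1/2.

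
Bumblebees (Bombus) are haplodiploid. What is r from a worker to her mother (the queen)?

0.5

One meiotic link between diploid queen and diploid daughter: r = 1/2.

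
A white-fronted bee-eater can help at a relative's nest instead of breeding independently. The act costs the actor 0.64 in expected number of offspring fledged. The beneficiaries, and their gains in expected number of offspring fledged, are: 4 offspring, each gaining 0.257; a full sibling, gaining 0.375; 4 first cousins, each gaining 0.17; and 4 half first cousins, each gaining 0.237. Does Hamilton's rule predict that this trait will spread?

Yes

Hamilton's rule: the trait is favored when the sum of r·B over every recipient exceeds the actor's cost C.
r to an offspring = 1/2 (one parent–offspring link: r = (1/2)^1 = 1/2).
r to a full sibling = 1/2 (full sibs share both parents — two paths of length 2: r = 2·(1/2)^2 = 1/2).
r to a first cousin = 0.125 (first cousins share one grandparent pair — two paths of length 4: r = 2·(1/2)^4 = 1/8).
r to a half first cousin = 1/16 (half first cousins share one grandparent — one path of length 4: r = (1/2)^4 = 1/16).
Summing one r·B term per recipient: 4·0.5·0.257 + 1·0.5·0.375 + 4·0.125·0.17 + 4·0.0625·0.237 = 0.84575.
0.84575 > 0.64: the indirect benefit exceeds the cost.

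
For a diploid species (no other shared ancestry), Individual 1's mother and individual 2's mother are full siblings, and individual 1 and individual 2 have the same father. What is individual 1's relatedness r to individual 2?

Relatedness sums over independent paths through distinct common ancestors.
Individual 1 and individual 2 are related in two ways: first cousins through their mothers (r = 1/8) and half-sibs through their shared father (r = 1/4).
r = 1/8 + 1/4 = 3/8 = 0.375.

0.375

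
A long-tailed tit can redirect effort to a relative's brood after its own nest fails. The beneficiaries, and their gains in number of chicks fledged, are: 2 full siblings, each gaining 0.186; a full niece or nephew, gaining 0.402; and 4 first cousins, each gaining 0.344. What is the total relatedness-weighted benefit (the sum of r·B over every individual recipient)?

r to a full sibling = 0.5 (full sibs share both parents — two paths of length 2: r = 2·(1/2)^2 = 1/2).
r to a full niece or nephew = 0.25 (full aunt/uncle↔niece/nephew: two paths of length 3 through the shared grandparent pair: r = 2·(1/2)^3 = 1/4).
r to a first cousin = 1/8 (first cousins share one grandparent pair — two paths of length 4: r = 2·(1/2)^4 = 1/8).
Summing one r·B term per recipient: 2·0.5·0.186 + 1·0.25·0.402 + 4·0.125·0.344 = 0.4585.

0.4585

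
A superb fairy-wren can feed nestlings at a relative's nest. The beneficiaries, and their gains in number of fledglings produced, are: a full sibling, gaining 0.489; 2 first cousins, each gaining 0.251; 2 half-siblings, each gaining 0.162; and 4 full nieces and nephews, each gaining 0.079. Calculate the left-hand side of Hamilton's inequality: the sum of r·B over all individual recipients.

0.46725

r to a full sibling = 0.5 (full sibs share both parents — two paths of length 2: r = 2·(1/2)^2 = 1/2).
r to a first cousin = 1/8 (first cousins share one grandparent pair — two paths of length 4: r = 2·(1/2)^4 = 1/8).
r to a half-sibling = 0.25 (half-sibs share one parent — one path of length 2: r = (1/2)^2 = 1/4).
r to a full niece or nephew = 0.25 (full aunt/uncle↔niece/nephew: two paths of length 3 through the shared grandparent pair: r = 2·(1/2)^3 = 1/4).
Summing one r·B term per recipient: 1·0.5·0.489 + 2·0.125·0.251 + 2·0.25·0.162 + 4·0.25·0.079 = 0.46725.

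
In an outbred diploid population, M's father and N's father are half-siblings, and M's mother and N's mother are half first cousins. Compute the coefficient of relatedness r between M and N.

0.078125

Independent pedigree routes through distinct common ancestors add.
M and N are related in two ways: half first cousins through their fathers (r = 1/16) and half second cousins through their mothers (r = 1/64).
r = 1/16 + 1/64 = 5/64 = 0.078125.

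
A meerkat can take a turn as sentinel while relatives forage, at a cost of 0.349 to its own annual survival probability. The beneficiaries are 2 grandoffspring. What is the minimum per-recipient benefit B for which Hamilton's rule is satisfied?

r to a grandoffspring = 0.25 (two parent–offspring links: r = (1/2)^2 = 1/4).
Hamilton's rule with n recipients of equal r: n·r·B > C, so B > C/(n·r) = 0.349/(2·0.25) = 0.698.

0.698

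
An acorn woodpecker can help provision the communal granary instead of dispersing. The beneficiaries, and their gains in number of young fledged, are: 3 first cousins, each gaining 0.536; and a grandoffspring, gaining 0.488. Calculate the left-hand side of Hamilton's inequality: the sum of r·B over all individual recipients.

r to a first cousin = 1/8 (first cousins share one grandparent pair — two paths of length 4: r = 2·(1/2)^4 = 1/8).
r to a grandoffspring = 1/4 (two parent–offspring links: r = (1/2)^2 = 1/4).
Summing one r·B term per recipient: 3·0.125·0.536 + 1·0.25·0.488 = 0.323.

0.323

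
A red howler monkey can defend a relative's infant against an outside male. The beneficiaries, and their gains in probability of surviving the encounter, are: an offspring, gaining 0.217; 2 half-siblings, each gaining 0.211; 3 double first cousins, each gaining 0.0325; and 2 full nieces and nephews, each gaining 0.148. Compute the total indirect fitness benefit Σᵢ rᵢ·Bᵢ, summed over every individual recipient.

r to an offspring = 0.5 (one parent–offspring link: r = (1/2)^1 = 1/2).
r to a half-sibling = 0.25 (half-sibs share one parent — one path of length 2: r = (1/2)^2 = 1/4).
r to a double first cousin = 1/4 (double first cousins share both grandparent pairs — four paths of length 4: r = 4·(1/2)^4 = 1/4).
r to a full niece or nephew = 0.25 (full aunt/uncle↔niece/nephew: two paths of length 3 through the shared grandparent pair: r = 2·(1/2)^3 = 1/4).
Summing one r·B term per recipient: 1·0.5·0.217 + 2·0.25·0.211 + 3·0.25·0.0325 + 2·0.25·0.148 = 0.312375.

0.312375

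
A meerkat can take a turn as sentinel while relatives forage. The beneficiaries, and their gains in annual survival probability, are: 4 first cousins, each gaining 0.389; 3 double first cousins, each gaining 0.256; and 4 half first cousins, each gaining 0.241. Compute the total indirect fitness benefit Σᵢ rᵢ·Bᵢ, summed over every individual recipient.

r to a first cousin = 0.125 (first cousins share one grandparent pair — two paths of length 4: r = 2·(1/2)^4 = 1/8).
r to a double first cousin = 1/4 (double first cousins share both grandparent pairs — four paths of length 4: r = 4·(1/2)^4 = 1/4).
r to a half first cousin = 0.0625 (half first cousins share one grandparent — one path of length 4: r = (1/2)^4 = 1/16).
Summing one r·B term per recipient: 4·0.125·0.389 + 3·0.25·0.256 + 4·0.0625·0.241 = 0.44675.

0.44675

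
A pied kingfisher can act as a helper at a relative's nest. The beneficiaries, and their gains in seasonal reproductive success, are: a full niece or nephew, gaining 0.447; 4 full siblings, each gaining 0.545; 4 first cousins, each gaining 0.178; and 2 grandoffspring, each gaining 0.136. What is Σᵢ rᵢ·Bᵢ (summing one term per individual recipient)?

r to a full niece or nephew = 1/4 (full aunt/uncle↔niece/nephew: two paths of length 3 through the shared grandparent pair: r = 2·(1/2)^3 = 1/4).
r to a full sibling = 0.5 (full sibs share both parents — two paths of length 2: r = 2·(1/2)^2 = 1/2).
r to a first cousin = 0.125 (first cousins share one grandparent pair — two paths of length 4: r = 2·(1/2)^4 = 1/8).
r to a grandoffspring = 0.25 (two parent–offspring links: r = (1/2)^2 = 1/4).
Summing one r·B term per recipient: 1·0.25·0.447 + 4·0.5·0.545 + 4·0.125·0.178 + 2·0.25·0.136 = 1.35875.

1.35875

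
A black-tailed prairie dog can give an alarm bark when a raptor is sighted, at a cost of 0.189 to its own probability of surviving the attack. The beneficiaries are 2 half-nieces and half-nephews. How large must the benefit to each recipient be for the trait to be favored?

0.756

r to a half-niece or half-nephew = 0.125 (half-aunt/uncle↔niece/nephew: one path of length 3: r = (1/2)^3 = 1/8).
Hamilton's rule with n recipients of equal r: n·r·B > C, so B > C/(n·r) = 0.189/(2·0.125) = 0.756.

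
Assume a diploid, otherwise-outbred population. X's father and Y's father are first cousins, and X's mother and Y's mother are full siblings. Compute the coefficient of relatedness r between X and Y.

0.15625

Independent pedigree routes through distinct common ancestors add.
X and Y are related in two ways: second cousins through their fathers (r = 1/32) and first cousins through their mothers (r = 1/8).
r = 1/32 + 1/8 = 0.15625.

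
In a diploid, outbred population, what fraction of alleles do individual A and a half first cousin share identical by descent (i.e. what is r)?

Each parent–offspring link contributes a factor of 1/2, and independent paths through distinct common ancestors add.
Half first cousins share one grandparent — one path of length 4: r = (1/2)^4 = 1/16.

0.0625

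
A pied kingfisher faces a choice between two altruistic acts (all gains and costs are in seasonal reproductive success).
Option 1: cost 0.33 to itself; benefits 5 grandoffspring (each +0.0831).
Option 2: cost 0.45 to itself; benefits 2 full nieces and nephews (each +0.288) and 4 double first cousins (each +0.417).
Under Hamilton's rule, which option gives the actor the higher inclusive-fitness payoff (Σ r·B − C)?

Option 2

Option 1: r to a grandoffspring = 0.25.
Option 1: Σ r·B − C = (5·0.25·0.0831) − 0.33 = -0.226125.
Option 2: r to a full niece or nephew = 0.25.
Option 2: r to a double first cousin = 0.25.
Option 2: Σ r·B − C = (2·0.25·0.288 + 4·0.25·0.417) − 0.45 = 0.111.
Option 2 has the higher net inclusive-fitness payoff.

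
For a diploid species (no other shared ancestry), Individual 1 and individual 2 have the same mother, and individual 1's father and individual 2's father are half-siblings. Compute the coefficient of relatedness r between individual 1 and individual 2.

Relatedness sums over independent paths through distinct common ancestors.
Individual 1 and individual 2 are related in two ways: half-sibs through their shared mother (r = 1/4) and half first cousins through their fathers (r = 1/16).
r = 1/4 + 1/16 = 0.3125.

0.3125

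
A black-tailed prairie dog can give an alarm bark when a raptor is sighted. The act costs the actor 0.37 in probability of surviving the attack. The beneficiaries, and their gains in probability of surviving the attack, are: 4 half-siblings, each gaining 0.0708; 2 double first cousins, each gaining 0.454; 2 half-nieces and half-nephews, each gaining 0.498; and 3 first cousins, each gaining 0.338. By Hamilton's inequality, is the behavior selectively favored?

Yes

Hamilton's rule: the trait is favored when the sum of r·B over every recipient exceeds the actor's cost C.
r to a half-sibling = 1/4 (half-sibs share one parent — one path of length 2: r = (1/2)^2 = 1/4).
r to a double first cousin = 0.25 (double first cousins share both grandparent pairs — four paths of length 4: r = 4·(1/2)^4 = 1/4).
r to a half-niece or half-nephew = 1/8 (half-aunt/uncle↔niece/nephew: one path of length 3: r = (1/2)^3 = 1/8).
r to a first cousin = 1/8 (first cousins share one grandparent pair — two paths of length 4: r = 2·(1/2)^4 = 1/8).
Summing one r·B term per recipient: 4·0.25·0.0708 + 2·0.25·0.454 + 2·0.125·0.498 + 3·0.125·0.338 = 0.54905.
0.54905 > 0.37: the indirect benefit exceeds the cost.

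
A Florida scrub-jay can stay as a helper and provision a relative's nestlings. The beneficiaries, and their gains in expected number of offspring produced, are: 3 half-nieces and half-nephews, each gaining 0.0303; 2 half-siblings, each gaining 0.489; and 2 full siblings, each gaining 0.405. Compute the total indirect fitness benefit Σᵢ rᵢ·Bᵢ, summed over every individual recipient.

0.6608625

r to a half-niece or half-nephew = 0.125 (half-aunt/uncle↔niece/nephew: one path of length 3: r = (1/2)^3 = 1/8).
r to a half-sibling = 1/4 (half-sibs share one parent — one path of length 2: r = (1/2)^2 = 1/4).
r to a full sibling = 0.5 (full sibs share both parents — two paths of length 2: r = 2·(1/2)^2 = 1/2).
Summing one r·B term per recipient: 3·0.125·0.0303 + 2·0.25·0.489 + 2·0.5·0.405 = 0.6608625.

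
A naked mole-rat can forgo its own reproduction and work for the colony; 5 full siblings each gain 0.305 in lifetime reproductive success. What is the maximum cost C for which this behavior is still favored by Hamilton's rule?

r to a full sibling = 1/2 (full sibs share both parents — two paths of length 2: r = 2·(1/2)^2 = 1/2).
Hamilton's rule: n·r·B > C, so the trait is favored while C < n·r·B = 5·0.5·0.305 = 0.7625.

0.7625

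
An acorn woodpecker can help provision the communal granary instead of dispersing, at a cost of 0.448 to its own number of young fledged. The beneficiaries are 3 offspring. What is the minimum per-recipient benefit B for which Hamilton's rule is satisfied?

r to an offspring = 0.5 (one parent–offspring link: r = (1/2)^1 = 1/2).
Hamilton's rule with n recipients of equal r: n·r·B > C, so B > C/(n·r) = 0.448/(3·0.5) = 0.2987.

0.2987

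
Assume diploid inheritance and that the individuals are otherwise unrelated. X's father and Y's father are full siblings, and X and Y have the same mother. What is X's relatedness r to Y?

Independent pedigree routes through distinct common ancestors add.
X and Y are related in two ways: first cousins through their fathers (r = 1/8) and half-sibs through their shared mother (r = 1/4).
r = 1/8 + 1/4 = 0.375.

0.375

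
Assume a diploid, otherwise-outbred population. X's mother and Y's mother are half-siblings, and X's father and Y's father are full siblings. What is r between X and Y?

0.1875

With two independent routes of shared ancestry, r is the sum of the two contributions.
X and Y are related in two ways: half first cousins through their mothers (r = 1/16) and first cousins through their fathers (r = 1/8).
r = 1/16 + 1/8 = 3/16 = 0.1875.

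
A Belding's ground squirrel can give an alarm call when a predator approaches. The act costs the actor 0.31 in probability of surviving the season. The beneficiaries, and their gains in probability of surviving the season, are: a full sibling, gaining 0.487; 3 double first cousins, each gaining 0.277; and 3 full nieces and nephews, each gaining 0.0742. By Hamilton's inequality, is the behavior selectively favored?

Hamilton's rule: the trait is favored when the sum of r·B over every recipient exceeds the actor's cost C.
r to a full sibling = 0.5 (full sibs share both parents — two paths of length 2: r = 2·(1/2)^2 = 1/2).
r to a double first cousin = 1/4 (double first cousins share both grandparent pairs — four paths of length 4: r = 4·(1/2)^4 = 1/4).
r to a full niece or nephew = 1/4 (full aunt/uncle↔niece/nephew: two paths of length 3 through the shared grandparent pair: r = 2·(1/2)^3 = 1/4).
Summing one r·B term per recipient: 1·0.5·0.487 + 3·0.25·0.277 + 3·0.25·0.0742 = 0.5069.
0.5069 > 0.31: the indirect benefit exceeds the cost.

Yes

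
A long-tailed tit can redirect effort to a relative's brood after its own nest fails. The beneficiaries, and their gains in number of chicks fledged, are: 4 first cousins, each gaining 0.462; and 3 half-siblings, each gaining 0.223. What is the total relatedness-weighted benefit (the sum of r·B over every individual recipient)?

0.39825

r to a first cousin = 0.125 (first cousins share one grandparent pair — two paths of length 4: r = 2·(1/2)^4 = 1/8).
r to a half-sibling = 0.25 (half-sibs share one parent — one path of length 2: r = (1/2)^2 = 1/4).
Summing one r·B term per recipient: 4·0.125·0.462 + 3·0.25·0.223 = 0.39825.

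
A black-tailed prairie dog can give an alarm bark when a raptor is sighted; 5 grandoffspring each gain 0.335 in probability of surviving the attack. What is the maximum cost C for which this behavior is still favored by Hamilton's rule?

r to a grandoffspring = 0.25 (two parent–offspring links: r = (1/2)^2 = 1/4).
Hamilton's rule: n·r·B > C, so the trait is favored while C < n·r·B = 5·0.25·0.335 = 0.41875.

0.41875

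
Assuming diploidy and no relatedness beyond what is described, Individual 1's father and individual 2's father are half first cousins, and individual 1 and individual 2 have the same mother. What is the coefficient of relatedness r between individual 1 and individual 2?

Relatedness sums over independent paths through distinct common ancestors.
Individual 1 and individual 2 are related in two ways: half second cousins through their fathers (r = 1/64) and half-sibs through their shared mother (r = 1/4).
r = 1/64 + 1/4 = 0.265625.

0.265625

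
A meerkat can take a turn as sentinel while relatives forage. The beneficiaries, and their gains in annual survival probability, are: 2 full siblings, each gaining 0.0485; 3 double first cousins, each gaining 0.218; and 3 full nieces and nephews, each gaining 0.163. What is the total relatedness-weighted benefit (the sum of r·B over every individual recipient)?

r to a full sibling = 0.5 (full sibs share both parents — two paths of length 2: r = 2·(1/2)^2 = 1/2).
r to a double first cousin = 0.25 (double first cousins share both grandparent pairs — four paths of length 4: r = 4·(1/2)^4 = 1/4).
r to a full niece or nephew = 1/4 (full aunt/uncle↔niece/nephew: two paths of length 3 through the shared grandparent pair: r = 2·(1/2)^3 = 1/4).
Summing one r·B term per recipient: 2·0.5·0.0485 + 3·0.25·0.218 + 3·0.25·0.163 = 0.33425.

0.33425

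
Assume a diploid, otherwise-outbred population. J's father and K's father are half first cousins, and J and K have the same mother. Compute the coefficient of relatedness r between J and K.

0.265625

With two independent routes of shared ancestry, r is the sum of the two contributions.
J and K are related in two ways: half second cousins through their fathers (r = 1/64) and half-sibs through their shared mother (r = 1/4).
r = 1/64 + 1/4 = 0.265625.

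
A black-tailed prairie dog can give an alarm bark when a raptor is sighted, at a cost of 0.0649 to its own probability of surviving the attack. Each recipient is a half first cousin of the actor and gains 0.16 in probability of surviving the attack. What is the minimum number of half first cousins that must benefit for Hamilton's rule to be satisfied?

r to a half first cousin = 1/16 (half first cousins share one grandparent — one path of length 4: r = (1/2)^4 = 1/16).
Hamilton's rule: n·r·B > C  ⇒  n > C/(r·B) = 0.0649/(0.0625·0.16) = 6.49.
The smallest integer exceeding 6.49 is 7.

7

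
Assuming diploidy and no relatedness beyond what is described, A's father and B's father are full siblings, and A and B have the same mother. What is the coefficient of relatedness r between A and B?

0.375

With two independent routes of shared ancestry, r is the sum of the two contributions.
A and B are related in two ways: first cousins through their fathers (r = 1/8) and half-sibs through their shared mother (r = 1/4).
r = 1/8 + 1/4 = 0.375.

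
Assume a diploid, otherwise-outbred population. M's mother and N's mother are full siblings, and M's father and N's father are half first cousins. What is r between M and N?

0.140625

Wright's path rule: contributions from independent ancestry routes add.
M and N are related in two ways: first cousins through their mothers (r = 1/8) and half second cousins through their fathers (r = 1/64).
r = 1/8 + 1/64 = 0.140625.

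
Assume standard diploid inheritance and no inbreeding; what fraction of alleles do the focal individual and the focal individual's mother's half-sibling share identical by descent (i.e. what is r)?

Each parent–offspring link contributes a factor of 1/2, and independent paths through distinct common ancestors add.
Half-aunt/uncle↔niece/nephew: one path of length 3: r = (1/2)^3 = 1/8.

0.125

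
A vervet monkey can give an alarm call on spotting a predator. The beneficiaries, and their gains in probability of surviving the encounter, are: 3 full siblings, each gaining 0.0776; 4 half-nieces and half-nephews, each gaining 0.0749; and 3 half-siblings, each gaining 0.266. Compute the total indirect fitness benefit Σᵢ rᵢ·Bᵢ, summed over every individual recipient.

0.35335

r to a full sibling = 0.5 (full sibs share both parents — two paths of length 2: r = 2·(1/2)^2 = 1/2).
r to a half-niece or half-nephew = 0.125 (half-aunt/uncle↔niece/nephew: one path of length 3: r = (1/2)^3 = 1/8).
r to a half-sibling = 0.25 (half-sibs share one parent — one path of length 2: r = (1/2)^2 = 1/4).
Summing one r·B term per recipient: 3·0.5·0.0776 + 4·0.125·0.0749 + 3·0.25·0.266 = 0.35335.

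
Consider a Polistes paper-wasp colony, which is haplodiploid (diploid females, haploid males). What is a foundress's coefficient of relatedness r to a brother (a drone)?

Her haploid brother carries none of their father's genes and a random half of their mother's genome; that half matches the maternal half of her own genome with probability 1/2: r = 1/2 · 1/2 = 1/4.

0.25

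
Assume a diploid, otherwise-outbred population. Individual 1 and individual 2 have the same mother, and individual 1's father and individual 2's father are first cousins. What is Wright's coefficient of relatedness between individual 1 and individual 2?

0.28125

Independent pedigree routes through distinct common ancestors add.
Individual 1 and individual 2 are related in two ways: half-sibs through their shared mother (r = 1/4) and second cousins through their fathers (r = 1/32).
r = 1/4 + 1/32 = 0.28125.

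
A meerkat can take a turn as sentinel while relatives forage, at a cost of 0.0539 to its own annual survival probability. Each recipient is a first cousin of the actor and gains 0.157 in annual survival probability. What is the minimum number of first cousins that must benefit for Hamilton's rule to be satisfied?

3

r to a first cousin = 1/8 (first cousins share one grandparent pair — two paths of length 4: r = 2·(1/2)^4 = 1/8).
Hamilton's rule: n·r·B > C  ⇒  n > C/(r·B) = 0.0539/(0.125·0.157) = 2.746.
The smallest integer exceeding 2.746 is 3.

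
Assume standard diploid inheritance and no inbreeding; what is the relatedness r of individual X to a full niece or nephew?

Full aunt/uncle↔niece/nephew: two paths of length 3 through the shared grandparent pair: r = 2·(1/2)^3 = 1/4.

0.25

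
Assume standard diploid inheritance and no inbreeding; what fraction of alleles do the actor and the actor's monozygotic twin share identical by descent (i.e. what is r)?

1

Each parent–offspring link contributes a factor of 1/2, and independent paths through distinct common ancestors add.
Monozygotic twins share every allele identical by descent: r = 1.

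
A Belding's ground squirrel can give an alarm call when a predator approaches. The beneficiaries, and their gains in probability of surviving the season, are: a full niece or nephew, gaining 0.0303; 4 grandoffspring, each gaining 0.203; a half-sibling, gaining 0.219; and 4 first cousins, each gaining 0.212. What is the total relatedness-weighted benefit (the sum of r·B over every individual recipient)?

0.371325

r to a full niece or nephew = 1/4 (full aunt/uncle↔niece/nephew: two paths of length 3 through the shared grandparent pair: r = 2·(1/2)^3 = 1/4).
r to a grandoffspring = 0.25 (two parent–offspring links: r = (1/2)^2 = 1/4).
r to a half-sibling = 0.25 (half-sibs share one parent — one path of length 2: r = (1/2)^2 = 1/4).
r to a first cousin = 0.125 (first cousins share one grandparent pair — two paths of length 4: r = 2·(1/2)^4 = 1/8).
Summing one r·B term per recipient: 1·0.25·0.0303 + 4·0.25·0.203 + 1·0.25·0.219 + 4·0.125·0.212 = 0.371325.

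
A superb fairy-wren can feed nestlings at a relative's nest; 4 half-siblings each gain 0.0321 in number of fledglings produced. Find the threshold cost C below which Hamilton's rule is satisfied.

0.0321

r to a half-sibling = 0.25 (half-sibs share one parent — one path of length 2: r = (1/2)^2 = 1/4).
Hamilton's rule: n·r·B > C, so the trait is favored while C < n·r·B = 4·0.25·0.0321 = 0.0321.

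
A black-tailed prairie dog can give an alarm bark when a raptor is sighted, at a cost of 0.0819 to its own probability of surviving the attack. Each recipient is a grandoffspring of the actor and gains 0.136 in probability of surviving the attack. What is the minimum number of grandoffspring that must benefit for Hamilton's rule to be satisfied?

3

r to a grandoffspring = 0.25 (two parent–offspring links: r = (1/2)^2 = 1/4).
Hamilton's rule: n·r·B > C  ⇒  n > C/(r·B) = 0.0819/(0.25·0.136) = 2.409.
The smallest integer exceeding 2.409 is 3.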